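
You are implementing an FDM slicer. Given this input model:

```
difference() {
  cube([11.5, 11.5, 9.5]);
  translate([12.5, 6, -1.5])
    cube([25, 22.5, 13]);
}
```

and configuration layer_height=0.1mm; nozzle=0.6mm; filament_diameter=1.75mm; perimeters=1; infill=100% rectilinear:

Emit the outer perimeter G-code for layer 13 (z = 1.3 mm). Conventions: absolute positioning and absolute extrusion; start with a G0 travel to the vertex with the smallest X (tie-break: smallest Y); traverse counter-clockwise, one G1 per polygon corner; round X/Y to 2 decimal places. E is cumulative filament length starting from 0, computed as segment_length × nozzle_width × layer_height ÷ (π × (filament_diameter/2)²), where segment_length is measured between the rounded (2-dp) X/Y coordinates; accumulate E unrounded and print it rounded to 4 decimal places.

G0 X0.00 Y0.00 Z1.30
G1 X11.50 Y0.00 E0.2869
G1 X11.50 Y11.50 E0.5737
G1 X0.00 Y11.50 E0.8606
G1 X0.00 Y0.00 E1.1475

At z = 1.3 mm: the cube (footprint 11.5×11.5) is included at this height; the cube at (12.5, 6) is present — its section is the full 25×22.5 rectangle; Subtracting the remaining from the first: starting from the 11.5×11.5 cube, the 25×22.5 cube at (12.5, 6) misses the remaining region (no effect) — 1 connected region. The outline is a single polygon with 4 vertices. Extrusion per mm of travel: 0.6 × 0.1 / (π × 0.875²) = 0.024945. Accumulating E over each segment gives final E = 1.1475.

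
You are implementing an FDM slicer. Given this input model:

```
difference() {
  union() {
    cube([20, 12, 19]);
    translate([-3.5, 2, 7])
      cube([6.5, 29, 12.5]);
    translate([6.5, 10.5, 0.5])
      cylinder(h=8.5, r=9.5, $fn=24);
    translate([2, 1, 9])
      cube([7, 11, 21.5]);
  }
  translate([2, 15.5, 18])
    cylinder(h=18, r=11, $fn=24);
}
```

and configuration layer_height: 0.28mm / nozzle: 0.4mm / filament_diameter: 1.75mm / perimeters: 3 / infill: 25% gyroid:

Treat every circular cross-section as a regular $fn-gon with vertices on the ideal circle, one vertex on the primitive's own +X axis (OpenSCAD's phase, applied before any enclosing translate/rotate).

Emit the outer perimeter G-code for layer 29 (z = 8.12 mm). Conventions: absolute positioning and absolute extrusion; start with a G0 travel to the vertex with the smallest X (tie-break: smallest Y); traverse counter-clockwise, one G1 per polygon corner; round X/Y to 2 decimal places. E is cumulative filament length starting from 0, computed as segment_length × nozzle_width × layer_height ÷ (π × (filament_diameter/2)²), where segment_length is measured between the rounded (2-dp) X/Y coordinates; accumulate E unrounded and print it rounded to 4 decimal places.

At z = 8.12 mm: the cube (footprint 20×12) is included at this height; the 6.5×29 cube at (-3.5, 2) contributes its full rectangle; the r=9.5 cylinder at (6.5, 10.5) gives a regular 24-gon of circumradius 9.5 (constant along its height); the cube at (2, 1) is not intersected at this z (z outside [9, 30.5]); Combining (union): the regions partially overlap (shared area 227.29 mm²), so overlapping operands fuse into one piece — 1 connected region; the cylinder at (2, 15.5) is absent (z outside [18, 36]); After the difference (first − rest): none of the subtracted shapes is present at this height, so the result so far is unchanged — 1 connected region. The outline is a single polygon with 16 vertices. Extrusion per mm of travel: 0.4 × 0.28 / (π × 0.875²) = 0.046564. Accumulating E over each segment gives final E = 4.9324.

G0 X-3.50 Y2.00 Z8.12
G1 X0.00 Y2.00 E0.1630
G1 X0.00 Y0.00 E0.2561
G1 X20.00 Y0.00 E1.1874
G1 X20.00 Y12.00 E1.7462
G1 X15.80 Y12.00 E1.9417
G1 X15.68 Y12.96 E1.9868
G1 X14.73 Y15.25 E2.1022
G1 X13.22 Y17.22 E2.2178
G1 X11.25 Y18.73 E2.3334
G1 X8.96 Y19.68 E2.4488
G1 X6.50 Y20.00 E2.5643
G1 X4.04 Y19.68 E2.6798
G1 X3.00 Y19.25 E2.7322
G1 X3.00 Y31.00 E3.2794
G1 X-3.50 Y31.00 E3.5820
G1 X-3.50 Y2.00 E4.9324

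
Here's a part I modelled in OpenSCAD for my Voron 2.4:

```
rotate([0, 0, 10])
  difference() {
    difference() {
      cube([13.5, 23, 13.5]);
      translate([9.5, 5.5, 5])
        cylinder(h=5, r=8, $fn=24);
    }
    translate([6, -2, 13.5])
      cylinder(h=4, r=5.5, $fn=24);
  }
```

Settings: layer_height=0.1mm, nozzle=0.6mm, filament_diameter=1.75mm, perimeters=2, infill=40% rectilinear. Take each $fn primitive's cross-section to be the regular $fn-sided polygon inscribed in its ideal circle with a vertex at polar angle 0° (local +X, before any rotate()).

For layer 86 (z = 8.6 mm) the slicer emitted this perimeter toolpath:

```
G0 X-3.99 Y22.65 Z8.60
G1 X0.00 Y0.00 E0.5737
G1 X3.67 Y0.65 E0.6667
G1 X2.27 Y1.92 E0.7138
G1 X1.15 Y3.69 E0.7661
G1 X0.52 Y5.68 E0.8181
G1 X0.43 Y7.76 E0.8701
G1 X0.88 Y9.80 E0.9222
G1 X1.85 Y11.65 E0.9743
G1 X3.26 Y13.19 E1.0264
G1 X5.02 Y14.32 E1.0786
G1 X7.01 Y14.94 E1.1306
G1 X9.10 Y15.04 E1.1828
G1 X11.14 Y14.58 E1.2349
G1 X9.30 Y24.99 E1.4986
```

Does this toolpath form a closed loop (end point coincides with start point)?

Start point (G0): (-3.99, 22.65). End point (last G1): the path does not return to the start — open.

no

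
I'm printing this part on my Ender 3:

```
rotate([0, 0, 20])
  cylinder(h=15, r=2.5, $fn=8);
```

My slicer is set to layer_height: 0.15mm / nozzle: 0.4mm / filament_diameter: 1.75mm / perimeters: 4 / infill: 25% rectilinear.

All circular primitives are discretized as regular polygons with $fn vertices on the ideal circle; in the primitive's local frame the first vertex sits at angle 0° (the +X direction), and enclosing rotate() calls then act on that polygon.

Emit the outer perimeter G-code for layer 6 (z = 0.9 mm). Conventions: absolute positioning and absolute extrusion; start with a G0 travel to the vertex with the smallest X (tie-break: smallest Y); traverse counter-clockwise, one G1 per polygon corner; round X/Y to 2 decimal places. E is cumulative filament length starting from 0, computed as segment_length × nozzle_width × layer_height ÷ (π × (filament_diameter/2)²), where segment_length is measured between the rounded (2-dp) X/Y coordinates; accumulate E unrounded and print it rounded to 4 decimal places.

At z = 0.9 mm: the r=2.5 cylinder contributes a regular 8-gon of circumradius 2.5; (whole slice rotated 20° about Z — lengths, areas and connectivity unchanged). The outline is a single polygon with 8 vertices. Extrusion per mm of travel: 0.4 × 0.15 / (π × 0.875²) = 0.024945. Accumulating E over each segment gives final E = 0.3824.

G0 X-2.35 Y-0.86 Z0.90
G1 X-1.06 Y-2.27 E0.0477
G1 X0.86 Y-2.35 E0.0956
G1 X2.27 Y-1.06 E0.1433
G1 X2.35 Y0.86 E0.1912
G1 X1.06 Y2.27 E0.2389
G1 X-0.86 Y2.35 E0.2868
G1 X-2.27 Y1.06 E0.3345
G1 X-2.35 Y-0.86 E0.3824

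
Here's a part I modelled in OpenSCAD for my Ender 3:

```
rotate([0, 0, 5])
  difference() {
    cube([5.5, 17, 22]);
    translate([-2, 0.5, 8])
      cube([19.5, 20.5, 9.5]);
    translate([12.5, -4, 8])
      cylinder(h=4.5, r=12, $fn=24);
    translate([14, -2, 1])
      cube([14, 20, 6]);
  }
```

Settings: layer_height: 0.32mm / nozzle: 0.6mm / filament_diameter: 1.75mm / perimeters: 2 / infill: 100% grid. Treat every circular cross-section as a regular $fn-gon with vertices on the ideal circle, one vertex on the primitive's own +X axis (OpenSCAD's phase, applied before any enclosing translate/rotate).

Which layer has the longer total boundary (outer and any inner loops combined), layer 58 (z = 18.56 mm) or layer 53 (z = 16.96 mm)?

layer 58 (z = 18.56 mm)

Layer 58 (z = 18.56): the cube (footprint 5.5×17) is included at this height (perimeter 45.00 mm); the cube at (-2, 0.5) is not intersected at this z (z outside [8, 17.5]); the cylinder at (12.5, -4) is absent (z outside [8, 12.5]); the cube at (14, -2) is absent (z outside [1, 7]); After the difference (first − rest): none of the subtracted shapes is present at this height, so the 5.5×17 cube is unchanged — boundary = 45.00 mm; (whole slice rotated 5° about Z — lengths, areas and connectivity unchanged). So its perimeter = 45.00 mm. Layer 53 (z = 16.96): the cube (footprint 5.5×17) is included at this height (perimeter 45.00 mm); the 19.5×20.5 cube at (-2, 0.5) contributes its full rectangle (perimeter 80.00 mm); the cylinder at (12.5, -4) is absent (z outside [8, 12.5]); the cube at (14, -2) is not intersected at this z (z outside [1, 7]); Subtracting the remaining from the first: starting from the 5.5×17 cube, the 19.5×20.5 cube at (-2, 0.5) partially overlaps it — only the 90.75 mm² overlap (of its 399.75 mm²) is removed, clipping the outline — boundary = 12.00 mm; (whole slice rotated 5° about Z — lengths, areas and connectivity unchanged). So its perimeter = 12.00 mm. Layer 58 is larger (45.00 vs 12.00 mm).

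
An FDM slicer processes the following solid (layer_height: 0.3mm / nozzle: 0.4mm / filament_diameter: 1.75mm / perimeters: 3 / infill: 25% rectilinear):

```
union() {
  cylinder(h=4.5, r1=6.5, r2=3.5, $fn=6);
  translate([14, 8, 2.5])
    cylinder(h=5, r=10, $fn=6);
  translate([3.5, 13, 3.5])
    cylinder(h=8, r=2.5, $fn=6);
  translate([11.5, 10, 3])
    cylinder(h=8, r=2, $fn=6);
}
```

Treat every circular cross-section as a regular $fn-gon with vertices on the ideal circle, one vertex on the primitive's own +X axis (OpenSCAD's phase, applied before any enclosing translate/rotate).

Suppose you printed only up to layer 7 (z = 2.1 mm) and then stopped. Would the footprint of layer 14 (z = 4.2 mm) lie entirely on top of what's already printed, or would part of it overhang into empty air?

part overhangs

Compare the two slices. At z = 2.1: the cone (r1=6.5→r2=3.5) has section circumradius 5.100 here — a regular 6-gon (area = (6/2)·5.100²·sin(360°/6) = 67.58 mm²); the cylinder at (14, 8) is absent (z outside [2.5, 7.5]); the cylinder at (3.5, 13) is not intersected at this z (z outside [3.5, 11.5]); the cylinder at (11.5, 10) is absent (z outside [3, 11]); Combining (union): only the cone is present, so the union is just that shape — area = 67.58 mm². At z = 4.2: the cone: at t=0.933 of its height the radius interpolates to r₁+(r₂−r₁)t = 3.700, giving a regular 6-gon of that circumradius (area = (6/2)·3.700²·sin(360°/6) = 35.57 mm²); the r=10 cylinder at (14, 8) gives a regular 6-gon of circumradius 10 (constant along its height) (area = (6/2)·10.000²·sin(360°/6) = 259.81 mm²); the cylinder at (3.5, 13): section is a regular 6-gon, circumradius r=2.5 (area = (6/2)·2.500²·sin(360°/6) = 16.24 mm²); the cylinder at (11.5, 10): section is a regular 6-gon, circumradius r=2 (area = (6/2)·2.000²·sin(360°/6) = 10.39 mm²); Merging all regions: the regions partially overlap — summed areas 322.01 mm² minus the doubly-counted overlap 10.39 mm² gives 311.61 mm² — area = 311.61 mm². Checking containment: at z = 4.2 the cross-section extends beyond the z = 2.1 cross-section by about 276.05 mm².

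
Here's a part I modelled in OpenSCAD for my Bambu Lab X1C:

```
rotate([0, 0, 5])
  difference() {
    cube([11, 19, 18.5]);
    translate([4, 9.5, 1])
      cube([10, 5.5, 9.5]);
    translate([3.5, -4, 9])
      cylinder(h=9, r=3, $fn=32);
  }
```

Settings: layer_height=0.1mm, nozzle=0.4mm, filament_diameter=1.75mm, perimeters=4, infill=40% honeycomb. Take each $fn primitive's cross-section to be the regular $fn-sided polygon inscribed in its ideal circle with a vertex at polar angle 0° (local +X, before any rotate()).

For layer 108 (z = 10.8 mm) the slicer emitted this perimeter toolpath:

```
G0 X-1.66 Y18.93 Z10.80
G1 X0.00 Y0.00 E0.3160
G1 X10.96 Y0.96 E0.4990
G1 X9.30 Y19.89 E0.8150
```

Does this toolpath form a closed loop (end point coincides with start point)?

no

Start point (G0): (-1.66, 18.93). End point (last G1): the path does not return to the start — open.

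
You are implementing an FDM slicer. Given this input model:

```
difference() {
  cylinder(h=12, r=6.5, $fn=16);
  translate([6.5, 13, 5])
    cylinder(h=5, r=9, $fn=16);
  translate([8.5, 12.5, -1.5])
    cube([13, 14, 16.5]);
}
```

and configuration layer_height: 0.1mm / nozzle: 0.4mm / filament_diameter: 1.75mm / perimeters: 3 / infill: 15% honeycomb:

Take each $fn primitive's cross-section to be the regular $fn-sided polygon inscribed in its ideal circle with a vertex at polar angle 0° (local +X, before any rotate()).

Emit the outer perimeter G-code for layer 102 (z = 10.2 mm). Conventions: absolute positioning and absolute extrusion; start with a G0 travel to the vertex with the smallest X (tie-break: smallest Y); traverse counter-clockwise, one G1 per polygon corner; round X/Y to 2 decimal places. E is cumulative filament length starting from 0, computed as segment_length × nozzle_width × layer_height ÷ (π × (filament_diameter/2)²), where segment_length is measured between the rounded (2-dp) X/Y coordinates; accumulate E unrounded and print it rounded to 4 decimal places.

G0 X-6.50 Y0.00 Z10.20
G1 X-6.01 Y-2.49 E0.0422
G1 X-4.60 Y-4.60 E0.0844
G1 X-2.49 Y-6.01 E0.1266
G1 X0.00 Y-6.50 E0.1688
G1 X2.49 Y-6.01 E0.2110
G1 X4.60 Y-4.60 E0.2532
G1 X6.01 Y-2.49 E0.2954
G1 X6.50 Y0.00 E0.3376
G1 X6.01 Y2.49 E0.3798
G1 X4.60 Y4.60 E0.4220
G1 X2.49 Y6.01 E0.4642
G1 X0.00 Y6.50 E0.5064
G1 X-2.49 Y6.01 E0.5486
G1 X-4.60 Y4.60 E0.5908
G1 X-6.01 Y2.49 E0.6330
G1 X-6.50 Y0.00 E0.6752

At z = 10.2 mm: the cylinder: section is a regular 16-gon, circumradius r=6.5; the cylinder at (6.5, 13) does not reach this height (z outside [5, 10]); the cube at (8.5, 12.5) is present — its section is the full 13×14 rectangle; After the difference (first − rest): starting from the r=6.5 cylinder, the 13×14 cube at (8.5, 12.5) misses the remaining region (no effect) — 1 connected region. The outline is a single polygon with 16 vertices. Extrusion per mm of travel: 0.4 × 0.1 / (π × 0.875²) = 0.016630. Accumulating E over each segment gives final E = 0.6752.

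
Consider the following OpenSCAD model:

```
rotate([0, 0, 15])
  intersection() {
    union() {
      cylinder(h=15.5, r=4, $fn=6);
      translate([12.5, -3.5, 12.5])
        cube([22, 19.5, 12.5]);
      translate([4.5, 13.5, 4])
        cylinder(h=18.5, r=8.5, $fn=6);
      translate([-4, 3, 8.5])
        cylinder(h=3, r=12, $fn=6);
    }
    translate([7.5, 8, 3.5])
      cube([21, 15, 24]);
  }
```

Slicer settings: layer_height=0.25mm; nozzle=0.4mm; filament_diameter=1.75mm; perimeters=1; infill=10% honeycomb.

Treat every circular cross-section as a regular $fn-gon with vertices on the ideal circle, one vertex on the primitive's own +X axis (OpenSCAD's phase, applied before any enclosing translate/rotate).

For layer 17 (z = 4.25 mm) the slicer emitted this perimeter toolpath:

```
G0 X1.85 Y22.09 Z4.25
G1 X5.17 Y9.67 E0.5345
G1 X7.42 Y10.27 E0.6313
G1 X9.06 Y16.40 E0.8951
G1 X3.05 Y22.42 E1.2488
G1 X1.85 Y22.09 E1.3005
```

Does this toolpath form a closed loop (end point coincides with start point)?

yes

Start point (G0): (1.85, 22.09). End point (last G1): the path returns to the start — closed.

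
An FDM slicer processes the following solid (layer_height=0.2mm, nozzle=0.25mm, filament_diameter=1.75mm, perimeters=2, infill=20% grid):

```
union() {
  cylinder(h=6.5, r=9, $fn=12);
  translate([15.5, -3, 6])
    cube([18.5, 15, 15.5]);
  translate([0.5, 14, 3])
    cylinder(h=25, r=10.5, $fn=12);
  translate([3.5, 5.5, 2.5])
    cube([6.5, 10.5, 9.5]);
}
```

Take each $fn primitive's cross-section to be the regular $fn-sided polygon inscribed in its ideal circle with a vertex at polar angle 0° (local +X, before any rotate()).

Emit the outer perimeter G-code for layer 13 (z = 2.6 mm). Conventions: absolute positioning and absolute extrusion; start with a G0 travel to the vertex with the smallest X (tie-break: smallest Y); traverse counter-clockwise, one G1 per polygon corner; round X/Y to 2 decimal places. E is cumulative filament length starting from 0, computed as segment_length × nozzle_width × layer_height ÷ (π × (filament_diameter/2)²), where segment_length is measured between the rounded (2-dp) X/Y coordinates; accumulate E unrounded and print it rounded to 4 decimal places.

At z = 2.6 mm: the cylinder: section is a regular 12-gon, circumradius r=9; the cube at (15.5, -3) is not intersected at this z (z outside [6, 21.5]); the cylinder at (0.5, 14) is absent (z outside [3, 28]); the cube at (3.5, 5.5) is present — its section is the full 6.5×10.5 rectangle; Combining (union): the regions partially overlap (shared area 5.06 mm²), so overlapping operands fuse into one piece — 1 connected region. The outline is a single polygon with 16 vertices. Extrusion per mm of travel: 0.25 × 0.2 / (π × 0.875²) = 0.020788. Accumulating E over each segment gives final E = 1.6581.

G0 X-9.00 Y0.00 Z2.60
G1 X-7.79 Y-4.50 E0.0969
G1 X-4.50 Y-7.79 E0.1936
G1 X0.00 Y-9.00 E0.2905
G1 X4.50 Y-7.79 E0.3873
G1 X7.79 Y-4.50 E0.4840
G1 X9.00 Y0.00 E0.5809
G1 X7.79 Y4.50 E0.6778
G1 X6.79 Y5.50 E0.7072
G1 X10.00 Y5.50 E0.7739
G1 X10.00 Y16.00 E0.9922
G1 X3.50 Y16.00 E1.1273
G1 X3.50 Y8.06 E1.2923
G1 X0.00 Y9.00 E1.3677
G1 X-4.50 Y7.79 E1.4645
G1 X-7.79 Y4.50 E1.5613
G1 X-9.00 Y0.00 E1.6581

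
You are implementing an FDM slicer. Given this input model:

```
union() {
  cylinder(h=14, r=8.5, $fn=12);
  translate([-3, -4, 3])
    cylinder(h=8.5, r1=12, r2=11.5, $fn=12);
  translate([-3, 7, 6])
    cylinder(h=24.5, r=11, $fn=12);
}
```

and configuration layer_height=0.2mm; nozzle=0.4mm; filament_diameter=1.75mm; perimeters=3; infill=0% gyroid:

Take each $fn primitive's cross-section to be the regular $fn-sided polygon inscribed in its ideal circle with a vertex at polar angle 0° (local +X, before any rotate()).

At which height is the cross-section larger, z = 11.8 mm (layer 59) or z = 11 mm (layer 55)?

Layer 59 (z = 11.8): the cylinder: section is a regular 12-gon, circumradius r=8.5 (area = (12/2)·8.500²·sin(360°/12) = 216.75 mm²); the cone at (-3, -4) is absent (z outside [3, 11.5]); the r=11 cylinder at (-3, 7) gives a regular 12-gon of circumradius 11 (constant along its height) (area = (12/2)·11.000²·sin(360°/12) = 363.00 mm²); Merging all regions: the regions partially overlap — summed areas 579.75 mm² minus the doubly-counted overlap 140.46 mm² gives 439.29 mm² — area = 439.29 mm². So its area = 439.29 mm². Layer 55 (z = 11): the r=8.5 cylinder contributes a regular 12-gon of circumradius 8.5 (area = (12/2)·8.500²·sin(360°/12) = 216.75 mm²); the cone at (-3, -4): at t=0.941 of its height the radius interpolates to r₁+(r₂−r₁)t = 11.529, giving a regular 12-gon of that circumradius (area = (12/2)·11.529²·sin(360°/12) = 398.78 mm²); the cylinder at (-3, 7): section is a regular 12-gon, circumradius r=11 (area = (12/2)·11.000²·sin(360°/12) = 363.00 mm²); Merging all regions: the regions partially overlap — summed areas 978.53 mm² minus the doubly-counted overlap 360.97 mm² gives 617.56 mm² — area = 617.56 mm². So its area = 617.56 mm². Layer 55 is larger (617.56 vs 439.29 mm²).

layer 55 (z = 11 mm)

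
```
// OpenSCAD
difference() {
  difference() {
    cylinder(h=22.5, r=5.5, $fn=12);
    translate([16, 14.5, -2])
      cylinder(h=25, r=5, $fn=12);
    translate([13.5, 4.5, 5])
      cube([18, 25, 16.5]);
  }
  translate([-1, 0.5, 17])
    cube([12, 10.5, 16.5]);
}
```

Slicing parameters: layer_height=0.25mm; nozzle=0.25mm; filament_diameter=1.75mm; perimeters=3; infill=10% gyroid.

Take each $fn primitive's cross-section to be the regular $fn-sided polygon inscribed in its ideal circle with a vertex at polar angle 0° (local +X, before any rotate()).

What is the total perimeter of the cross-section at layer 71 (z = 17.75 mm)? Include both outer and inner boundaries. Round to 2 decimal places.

36.20 mm

At z = 17.75 mm: the r=5.5 cylinder contributes a regular 12-gon of circumradius 5.5 (perimeter = 2·12·5.500·sin(180°/12) = 34.16 mm); the r=5 cylinder at (16, 14.5) gives a regular 12-gon of circumradius 5 (constant along its height) (perimeter = 2·12·5.000·sin(180°/12) = 31.06 mm); the cube at (13.5, 4.5) (footprint 18×25) is included at this height (perimeter 86.00 mm); Taking the first minus the rest: starting from the r=5.5 cylinder, the r=5 cylinder at (16, 14.5) misses the remaining region (no effect); the 18×25 cube at (13.5, 4.5) misses the remaining region (no effect) — boundary = 34.16 mm; the 12×10.5 cube at (-1, 0.5) contributes its full rectangle (perimeter 45.00 mm); After the difference (first − rest): starting from that combined region, the 12×10.5 cube at (-1, 0.5) partially overlaps it — only the 24.84 mm² overlap (of its 126.00 mm²) is removed, clipping the outline — boundary = 36.20 mm. Overall, the cross-section is a single solid region. Total boundary length (outer) = 36.20 mm.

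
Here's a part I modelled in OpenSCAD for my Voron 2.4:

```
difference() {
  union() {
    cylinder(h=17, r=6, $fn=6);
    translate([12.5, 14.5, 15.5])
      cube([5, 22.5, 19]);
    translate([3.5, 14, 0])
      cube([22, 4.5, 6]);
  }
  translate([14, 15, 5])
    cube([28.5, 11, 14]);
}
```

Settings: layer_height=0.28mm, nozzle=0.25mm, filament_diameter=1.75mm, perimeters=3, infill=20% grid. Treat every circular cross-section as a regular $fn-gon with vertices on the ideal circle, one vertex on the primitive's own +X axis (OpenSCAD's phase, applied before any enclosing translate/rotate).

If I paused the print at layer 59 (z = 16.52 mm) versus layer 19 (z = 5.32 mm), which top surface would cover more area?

Layer 59 (z = 16.52): the cylinder: section is a regular 6-gon, circumradius r=6 (area = (6/2)·6.000²·sin(360°/6) = 93.53 mm²); the cube at (12.5, 14.5) (footprint 5×22.5) is included at this height (area 112.50 mm²); the cube at (3.5, 14) does not reach this height (z outside [0, 6]); Taking the union: the 2 present regions are separate (no shared area or edge), so areas and boundary lengths simply add and each stays a separate island — area = 206.03 mm²; the cube at (14, 15) (footprint 28.5×11) is included at this height (area 313.50 mm²); After the difference (first − rest): starting from the result so far (206.03 mm²), the 28.5×11 cube at (14, 15) partially overlaps it — only the 38.50 mm² overlap (of its 313.50 mm²) is removed, clipping the outline — area = 167.53 mm². So its area = 167.53 mm². Layer 19 (z = 5.32): the cylinder: section is a regular 6-gon, circumradius r=6 (area = (6/2)·6.000²·sin(360°/6) = 93.53 mm²); the cube at (12.5, 14.5) is absent (z outside [15.5, 34.5]); the cube at (3.5, 14) (footprint 22×4.5) is included at this height (area 99.00 mm²); Taking the union: the 2 present regions are separate (no shared area or edge), so areas and boundary lengths simply add and each stays a separate island — area = 192.53 mm²; the cube at (14, 15) (footprint 28.5×11) is included at this height (area 313.50 mm²); After the difference (first − rest): starting from the result so far (192.53 mm²), the 28.5×11 cube at (14, 15) partially overlaps it — only the 40.25 mm² overlap (of its 313.50 mm²) is removed, clipping the outline — area = 152.28 mm². So its area = 152.28 mm². Layer 59 is larger (167.53 vs 152.28 mm²).

layer 59 (z = 16.52 mm)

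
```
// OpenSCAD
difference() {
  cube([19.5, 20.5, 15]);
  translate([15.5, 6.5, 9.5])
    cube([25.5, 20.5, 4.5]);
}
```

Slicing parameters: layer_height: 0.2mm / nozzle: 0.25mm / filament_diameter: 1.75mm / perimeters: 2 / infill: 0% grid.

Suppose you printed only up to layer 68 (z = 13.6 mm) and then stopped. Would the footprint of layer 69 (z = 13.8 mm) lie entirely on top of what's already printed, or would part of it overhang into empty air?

Compare the two slices. At z = 13.6: the cube is present — its section is the full 19.5×20.5 rectangle (area 399.75 mm²); the cube at (15.5, 6.5) is present — its section is the full 25.5×20.5 rectangle (area 522.75 mm²); Subtracting the remaining from the first: starting from the 19.5×20.5 cube (399.75 mm²), the 25.5×20.5 cube at (15.5, 6.5) partially overlaps it — only the 56.00 mm² overlap (of its 522.75 mm²) is removed, clipping the outline — area = 343.75 mm². At z = 13.8: the cube (footprint 19.5×20.5) is included at this height (area 399.75 mm²); the 25.5×20.5 cube at (15.5, 6.5) contributes its full rectangle (area 522.75 mm²); Subtracting the remaining from the first: starting from the 19.5×20.5 cube (399.75 mm²), the 25.5×20.5 cube at (15.5, 6.5) partially overlaps it — only the 56.00 mm² overlap (of its 522.75 mm²) is removed, clipping the outline — area = 343.75 mm². Checking containment: the cross-section at z = 13.8 is a subset of the cross-section at z = 13.6.

entirely on top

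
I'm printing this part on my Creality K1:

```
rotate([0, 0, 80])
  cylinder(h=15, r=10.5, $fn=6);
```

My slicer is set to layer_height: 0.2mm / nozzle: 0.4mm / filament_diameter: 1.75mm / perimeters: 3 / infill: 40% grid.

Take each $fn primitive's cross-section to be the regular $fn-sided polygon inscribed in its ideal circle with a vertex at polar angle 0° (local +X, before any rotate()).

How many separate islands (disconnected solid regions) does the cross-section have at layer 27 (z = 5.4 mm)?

1

At z = 5.4 mm: the r=10.5 cylinder gives a regular 6-gon of circumradius 10.5 (constant along its height); (whole slice rotated 80° about Z — lengths, areas and connectivity unchanged). Overall, the cross-section is a single solid region. Island count = 1.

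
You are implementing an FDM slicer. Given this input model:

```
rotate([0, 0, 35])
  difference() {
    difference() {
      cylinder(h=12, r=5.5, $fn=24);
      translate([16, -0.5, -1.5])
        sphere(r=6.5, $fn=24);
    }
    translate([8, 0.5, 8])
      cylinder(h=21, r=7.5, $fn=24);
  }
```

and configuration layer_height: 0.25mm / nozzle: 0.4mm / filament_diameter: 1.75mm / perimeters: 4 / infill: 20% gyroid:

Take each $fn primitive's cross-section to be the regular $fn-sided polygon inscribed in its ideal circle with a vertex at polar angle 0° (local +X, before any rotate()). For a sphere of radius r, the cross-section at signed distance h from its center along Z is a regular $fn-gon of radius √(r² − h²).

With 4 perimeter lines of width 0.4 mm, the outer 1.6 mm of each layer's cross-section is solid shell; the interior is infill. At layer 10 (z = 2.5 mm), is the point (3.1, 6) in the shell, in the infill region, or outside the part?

At z = 2.5 mm: the cylinder: section is a regular 24-gon, circumradius r=5.5; the sphere at (16, -0.5): section is a regular 24-gon, circumradius = √(r²−h²) = √(6.5²−4²) = 5.123; Taking the first minus the rest: starting from the r=5.5 cylinder, the r=6.5 sphere at (16, -0.5) misses the remaining region (no effect) — 1 connected region; the cylinder at (8, 0.5) does not reach this height (z outside [8, 29]); Subtracting the remaining from the first: none of the subtracted shapes is present at this height, so that combined region is unchanged — 1 connected region; (rotated 35° about Z; rotation is an isometry so areas/perimeters/island counts are preserved). Overall, the cross-section is a single solid region. Undo the 35° rotation: the query point maps to (5.981, 3.137) in the un-rotated model frame. The nearest boundary edge runs (4.76, 2.75)→(5.31, 1.42); distance from the point to it = 1.27 mm. The point is not inside any of the regions above, so it lies outside the cross-section (1.27 mm from the nearest boundary).

outside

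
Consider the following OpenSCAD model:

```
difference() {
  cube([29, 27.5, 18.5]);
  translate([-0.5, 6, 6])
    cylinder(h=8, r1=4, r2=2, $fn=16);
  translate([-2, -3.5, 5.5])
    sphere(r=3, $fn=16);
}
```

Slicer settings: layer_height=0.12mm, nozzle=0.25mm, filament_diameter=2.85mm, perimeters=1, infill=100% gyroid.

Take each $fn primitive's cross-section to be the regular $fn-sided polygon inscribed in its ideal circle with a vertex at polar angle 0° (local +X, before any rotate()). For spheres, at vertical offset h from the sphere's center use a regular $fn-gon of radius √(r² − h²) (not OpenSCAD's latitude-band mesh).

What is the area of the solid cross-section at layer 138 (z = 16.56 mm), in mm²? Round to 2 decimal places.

797.50 mm²

At z = 16.56 mm: the cube is present — its section is the full 29×27.5 rectangle (area 797.50 mm²); the cone at (-0.5, 6) is not intersected at this z (z outside [6, 14]); the sphere at (-2, -3.5) is not intersected at this z (|z−center|=11.060 > r=3); Subtracting the remaining from the first: none of the subtracted shapes is present at this height, so the 29×27.5 cube is unchanged — area = 797.50 mm². Overall, the cross-section is a single solid region. Net area = 797.50 mm².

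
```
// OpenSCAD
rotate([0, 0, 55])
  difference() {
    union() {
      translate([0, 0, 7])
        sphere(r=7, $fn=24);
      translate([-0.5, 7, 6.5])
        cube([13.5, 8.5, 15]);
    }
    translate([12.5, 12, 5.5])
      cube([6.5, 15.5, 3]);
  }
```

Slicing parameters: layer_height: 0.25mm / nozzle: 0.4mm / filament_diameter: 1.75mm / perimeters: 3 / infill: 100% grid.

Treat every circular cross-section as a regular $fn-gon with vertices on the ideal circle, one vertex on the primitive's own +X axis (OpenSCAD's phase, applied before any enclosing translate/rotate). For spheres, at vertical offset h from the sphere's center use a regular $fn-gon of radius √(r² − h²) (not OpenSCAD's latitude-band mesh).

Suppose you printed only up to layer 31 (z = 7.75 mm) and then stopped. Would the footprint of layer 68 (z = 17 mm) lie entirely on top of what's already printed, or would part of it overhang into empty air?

Compare the two slices. At z = 7.75: the r=7 sphere slices to a regular 24-gon of circumradius 6.960 (√(r²−h²) with h=0.75 from center) (area = (24/2)·6.960²·sin(360°/24) = 150.44 mm²); the 13.5×8.5 cube at (-0.5, 7) contributes its full rectangle (area 114.75 mm²); Merging all regions: the 2 present regions are separate (no shared area or edge), so areas and boundary lengths simply add and each stays a separate island — area = 265.19 mm²; the 6.5×15.5 cube at (12.5, 12) contributes its full rectangle (area 100.75 mm²); Subtracting the remaining from the first: starting from that combined region (265.19 mm²), the 6.5×15.5 cube at (12.5, 12) partially overlaps it — only the 1.75 mm² overlap (of its 100.75 mm²) is removed, clipping the outline — area = 263.44 mm²; (whole slice rotated 55° about Z — lengths, areas and connectivity unchanged). At z = 17: the sphere is not intersected at this z (|z−center|=10.000 > r=7); the cube at (-0.5, 7) (footprint 13.5×8.5) is included at this height (area 114.75 mm²); Merging all regions: only the 13.5×8.5 cube at (-0.5, 7) is present, so the union is just that shape — area = 114.75 mm²; the cube at (12.5, 12) does not reach this height (z outside [5.5, 8.5]); Subtracting the remaining from the first: none of the subtracted shapes is present at this height, so the result so far is unchanged — area = 114.75 mm²; (rotated 55° about Z; rotation is an isometry so areas/perimeters/island counts are preserved). Checking containment: at z = 17 the cross-section extends beyond the z = 7.75 cross-section by about 1.75 mm².

part overhangs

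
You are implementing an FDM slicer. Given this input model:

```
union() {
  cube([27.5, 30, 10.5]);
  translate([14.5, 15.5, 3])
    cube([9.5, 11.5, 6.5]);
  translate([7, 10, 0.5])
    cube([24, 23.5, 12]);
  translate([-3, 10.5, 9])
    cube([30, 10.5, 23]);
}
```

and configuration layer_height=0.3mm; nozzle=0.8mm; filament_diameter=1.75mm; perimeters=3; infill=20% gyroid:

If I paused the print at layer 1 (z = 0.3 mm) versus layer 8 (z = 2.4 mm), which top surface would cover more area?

Layer 1 (z = 0.3): the cube (footprint 27.5×30) is included at this height (area 825.00 mm²); the cube at (14.5, 15.5) is not intersected at this z (z outside [3, 9.5]); the cube at (7, 10) does not reach this height (z outside [0.5, 12.5]); the cube at (-3, 10.5) is absent (z outside [9, 32]); Combining (union): only the 27.5×30 cube is present, so the union is just that shape — area = 825.00 mm². So its area = 825.00 mm². Layer 8 (z = 2.4): the cube is present — its section is the full 27.5×30 rectangle (area 825.00 mm²); the cube at (14.5, 15.5) does not reach this height (z outside [3, 9.5]); the 24×23.5 cube at (7, 10) contributes its full rectangle (area 564.00 mm²); the cube at (-3, 10.5) is absent (z outside [9, 32]); Combining (union): the regions partially overlap — summed areas 1389.00 mm² minus the doubly-counted overlap 410.00 mm² gives 979.00 mm² — area = 979.00 mm². So its area = 979.00 mm². Layer 8 is larger (979.00 vs 825.00 mm²).

layer 8 (z = 2.4 mm)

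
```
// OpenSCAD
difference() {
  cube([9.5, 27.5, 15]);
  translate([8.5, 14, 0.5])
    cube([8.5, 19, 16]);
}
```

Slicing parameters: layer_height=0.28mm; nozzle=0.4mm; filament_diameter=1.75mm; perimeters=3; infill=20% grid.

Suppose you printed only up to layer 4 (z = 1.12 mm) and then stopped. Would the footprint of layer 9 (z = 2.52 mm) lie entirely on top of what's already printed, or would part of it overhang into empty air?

Compare the two slices. At z = 1.12: the 9.5×27.5 cube contributes its full rectangle (area 261.25 mm²); the cube at (8.5, 14) (footprint 8.5×19) is included at this height (area 161.50 mm²); After the difference (first − rest): starting from the 9.5×27.5 cube (261.25 mm²), the 8.5×19 cube at (8.5, 14) partially overlaps it — only the 13.50 mm² overlap (of its 161.50 mm²) is removed, clipping the outline — area = 247.75 mm². At z = 2.52: the cube (footprint 9.5×27.5) is included at this height (area 261.25 mm²); the cube at (8.5, 14) (footprint 8.5×19) is included at this height (area 161.50 mm²); After the difference (first − rest): starting from the 9.5×27.5 cube (261.25 mm²), the 8.5×19 cube at (8.5, 14) partially overlaps it — only the 13.50 mm² overlap (of its 161.50 mm²) is removed, clipping the outline — area = 247.75 mm². Checking containment: the cross-section at z = 2.52 is a subset of the cross-section at z = 1.12.

entirely on top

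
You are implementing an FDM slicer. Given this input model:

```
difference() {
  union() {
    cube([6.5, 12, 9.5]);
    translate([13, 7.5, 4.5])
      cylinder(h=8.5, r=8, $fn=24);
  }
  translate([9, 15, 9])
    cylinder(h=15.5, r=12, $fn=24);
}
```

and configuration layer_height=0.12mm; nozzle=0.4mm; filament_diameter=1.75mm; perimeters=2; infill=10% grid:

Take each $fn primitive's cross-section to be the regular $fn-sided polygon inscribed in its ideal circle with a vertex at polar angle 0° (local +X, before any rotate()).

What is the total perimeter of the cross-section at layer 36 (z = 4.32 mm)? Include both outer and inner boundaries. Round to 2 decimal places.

At z = 4.32 mm: the cube (footprint 6.5×12) is included at this height (perimeter 37.00 mm); the cylinder at (13, 7.5) is not intersected at this z (z outside [4.5, 13]); Combining (union): only the 6.5×12 cube is present, so the union is just that shape — boundary = 37.00 mm; the cylinder at (9, 15) does not reach this height (z outside [9, 24.5]); Taking the first minus the rest: none of the subtracted shapes is present at this height, so that combined region is unchanged — boundary = 37.00 mm. Overall, the cross-section is a single solid region. Total boundary length (outer) = 37.00 mm.

37.00 mm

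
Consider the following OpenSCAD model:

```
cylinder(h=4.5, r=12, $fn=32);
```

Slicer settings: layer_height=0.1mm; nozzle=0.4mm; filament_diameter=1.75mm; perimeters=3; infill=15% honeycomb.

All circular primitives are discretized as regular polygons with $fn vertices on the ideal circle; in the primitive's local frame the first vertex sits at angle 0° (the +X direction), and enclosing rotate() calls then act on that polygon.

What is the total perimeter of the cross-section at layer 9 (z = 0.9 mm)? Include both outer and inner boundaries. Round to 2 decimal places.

At z = 0.9 mm: the r=12 cylinder contributes a regular 32-gon of circumradius 12 (perimeter = 2·32·12.000·sin(180°/32) = 75.28 mm). Overall, the cross-section is a single solid region. Total boundary length (outer) = 75.28 mm.

75.28 mm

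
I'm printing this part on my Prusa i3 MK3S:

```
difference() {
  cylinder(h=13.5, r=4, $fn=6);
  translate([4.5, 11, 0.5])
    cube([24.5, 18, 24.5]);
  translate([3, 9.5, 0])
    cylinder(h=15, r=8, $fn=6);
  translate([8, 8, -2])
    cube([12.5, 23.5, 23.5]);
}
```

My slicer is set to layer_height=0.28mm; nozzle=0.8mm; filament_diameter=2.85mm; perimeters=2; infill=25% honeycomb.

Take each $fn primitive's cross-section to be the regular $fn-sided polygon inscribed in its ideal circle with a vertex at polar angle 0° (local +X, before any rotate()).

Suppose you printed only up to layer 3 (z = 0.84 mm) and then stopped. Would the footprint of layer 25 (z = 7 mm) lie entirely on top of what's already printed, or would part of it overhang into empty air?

entirely on top

Compare the two slices. At z = 0.84: the cylinder: section is a regular 6-gon, circumradius r=4 (area = (6/2)·4.000²·sin(360°/6) = 41.57 mm²); the cube at (4.5, 11) is present — its section is the full 24.5×18 rectangle (area 441.00 mm²); the r=8 cylinder at (3, 9.5) gives a regular 6-gon of circumradius 8 (constant along its height) (area = (6/2)·8.000²·sin(360°/6) = 166.28 mm²); the 12.5×23.5 cube at (8, 8) contributes its full rectangle (area 293.75 mm²); Subtracting the remaining from the first: starting from the r=4 cylinder (41.57 mm²), the 24.5×18 cube at (4.5, 11) misses the remaining region (no effect); the r=8 cylinder at (3, 9.5) partially overlaps it — only the 3.14 mm² overlap (of its 166.28 mm²) is removed, clipping the outline; the 12.5×23.5 cube at (8, 8) misses the remaining region (no effect) — area = 38.43 mm². At z = 7: the r=4 cylinder gives a regular 6-gon of circumradius 4 (constant along its height) (area = (6/2)·4.000²·sin(360°/6) = 41.57 mm²); the 24.5×18 cube at (4.5, 11) contributes its full rectangle (area 441.00 mm²); the r=8 cylinder at (3, 9.5) gives a regular 6-gon of circumradius 8 (constant along its height) (area = (6/2)·8.000²·sin(360°/6) = 166.28 mm²); the cube at (8, 8) is present — its section is the full 12.5×23.5 rectangle (area 293.75 mm²); After the difference (first − rest): starting from the r=4 cylinder (41.57 mm²), the 24.5×18 cube at (4.5, 11) misses the remaining region (no effect); the r=8 cylinder at (3, 9.5) partially overlaps it — only the 3.14 mm² overlap (of its 166.28 mm²) is removed, clipping the outline; the 12.5×23.5 cube at (8, 8) misses the remaining region (no effect) — area = 38.43 mm². Checking containment: the cross-section at z = 7 is a subset of the cross-section at z = 0.84.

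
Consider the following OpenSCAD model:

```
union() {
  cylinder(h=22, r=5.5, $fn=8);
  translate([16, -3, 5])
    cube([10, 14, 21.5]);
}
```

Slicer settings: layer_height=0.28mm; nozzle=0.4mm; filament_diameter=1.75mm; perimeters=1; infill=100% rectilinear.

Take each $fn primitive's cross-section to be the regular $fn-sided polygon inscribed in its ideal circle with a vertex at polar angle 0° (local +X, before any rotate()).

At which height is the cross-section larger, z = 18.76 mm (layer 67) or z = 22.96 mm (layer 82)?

layer 67 (z = 18.76 mm)

Layer 67 (z = 18.76): the cylinder: section is a regular 8-gon, circumradius r=5.5 (area = (8/2)·5.500²·sin(360°/8) = 85.56 mm²); the cube at (16, -3) (footprint 10×14) is included at this height (area 140.00 mm²); Combining (union): the 2 present regions are separate (no shared area or edge), so areas and boundary lengths simply add and each stays a separate island — area = 225.56 mm². So its area = 225.56 mm². Layer 82 (z = 22.96): the cylinder does not reach this height (z outside [0, 22]); the cube at (16, -3) (footprint 10×14) is included at this height (area 140.00 mm²); Merging all regions: only the 10×14 cube at (16, -3) is present, so the union is just that shape — area = 140.00 mm². So its area = 140.00 mm². Layer 67 is larger (225.56 vs 140.00 mm²).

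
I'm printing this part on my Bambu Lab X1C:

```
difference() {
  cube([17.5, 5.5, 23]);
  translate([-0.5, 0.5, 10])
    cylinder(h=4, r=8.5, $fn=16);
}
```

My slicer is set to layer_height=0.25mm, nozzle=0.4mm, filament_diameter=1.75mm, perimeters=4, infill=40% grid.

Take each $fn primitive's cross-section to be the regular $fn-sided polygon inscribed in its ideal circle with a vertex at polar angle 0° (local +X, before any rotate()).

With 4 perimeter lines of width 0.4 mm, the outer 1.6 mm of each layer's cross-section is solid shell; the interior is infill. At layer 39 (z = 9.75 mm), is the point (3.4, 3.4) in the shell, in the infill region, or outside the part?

At z = 9.75 mm: the 17.5×5.5 cube contributes its full rectangle; the cylinder at (-0.5, 0.5) does not reach this height (z outside [10, 14]); Subtracting the remaining from the first: none of the subtracted shapes is present at this height, so the 17.5×5.5 cube is unchanged — 1 connected region. Overall, the cross-section is a single solid region. The nearest boundary edge runs (17.50, 5.50)→(0.00, 5.50); distance from the point to it = 2.10 mm. The point is inside the cross-section and 2.10 mm from the nearest boundary — more than the 1.6 mm shell width (4 × 0.4), so it's in the infill interior.

infill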